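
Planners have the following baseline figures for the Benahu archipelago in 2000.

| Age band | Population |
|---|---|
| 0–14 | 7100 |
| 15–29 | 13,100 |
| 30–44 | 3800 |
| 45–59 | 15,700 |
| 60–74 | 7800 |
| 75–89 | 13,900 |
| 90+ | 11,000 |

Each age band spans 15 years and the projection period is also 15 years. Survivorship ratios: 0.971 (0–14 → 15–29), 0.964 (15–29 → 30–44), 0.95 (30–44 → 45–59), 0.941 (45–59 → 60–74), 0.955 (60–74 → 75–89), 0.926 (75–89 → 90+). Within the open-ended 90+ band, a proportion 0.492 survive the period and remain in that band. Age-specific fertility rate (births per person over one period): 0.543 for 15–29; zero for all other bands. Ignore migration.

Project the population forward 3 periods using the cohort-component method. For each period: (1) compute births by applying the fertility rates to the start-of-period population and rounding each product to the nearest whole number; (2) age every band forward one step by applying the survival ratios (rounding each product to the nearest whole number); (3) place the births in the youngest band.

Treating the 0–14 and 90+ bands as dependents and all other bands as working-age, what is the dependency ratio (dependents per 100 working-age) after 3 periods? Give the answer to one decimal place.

79.1

(Bands numbered youngest = 1 to oldest = 7.)
After projecting period 1:
Births: 13100 * 0.543 = 7113
Band 2: 7100 * 0.971 = 6894
Band 3: 13100 * 0.964 = 12628
Band 4: 3800 * 0.95 = 3610
Band 5: 15700 * 0.941 = 14774
Band 6: 7800 * 0.955 = 7449
Band 7: 13900 * 0.926 + 11000 * 0.492 = 12871 + 5412 = 18283
Population now: 0–14=7113, 15–29=6894, 30–44=12628, 45–59=3610, 60–74=14774, 75–89=7449, 90+=18283
After projecting period 2:
Births: 6894 * 0.543 = 3743
Band 2: 7113 * 0.971 = 6907
Band 3: 6894 * 0.964 = 6646
Band 4: 12628 * 0.95 = 11997
Band 5: 3610 * 0.941 = 3397
Band 6: 14774 * 0.955 = 14109
Band 7: 7449 * 0.926 + 18283 * 0.492 = 6898 + 8995 = 15893
Population now: 0–14=3743, 15–29=6907, 30–44=6646, 45–59=11997, 60–74=3397, 75–89=14109, 90+=15893
After projecting period 3:
Births: 6907 * 0.543 = 3751
Band 2: 3743 * 0.971 = 3634
Band 3: 6907 * 0.964 = 6658
Band 4: 6646 * 0.95 = 6314
Band 5: 11997 * 0.941 = 11289
Band 6: 3397 * 0.955 = 3244
Band 7: 14109 * 0.926 + 15893 * 0.492 = 13065 + 7819 = 20884
Population now: 0–14=3751, 15–29=3634, 30–44=6658, 45–59=6314, 60–74=11289, 75–89=3244, 90+=20884
Dependents (band 0–14 + band 90+) = 3751 + 20884 = 24635; working-age = 31139; ratio = 24635/31139 × 100 = 79.1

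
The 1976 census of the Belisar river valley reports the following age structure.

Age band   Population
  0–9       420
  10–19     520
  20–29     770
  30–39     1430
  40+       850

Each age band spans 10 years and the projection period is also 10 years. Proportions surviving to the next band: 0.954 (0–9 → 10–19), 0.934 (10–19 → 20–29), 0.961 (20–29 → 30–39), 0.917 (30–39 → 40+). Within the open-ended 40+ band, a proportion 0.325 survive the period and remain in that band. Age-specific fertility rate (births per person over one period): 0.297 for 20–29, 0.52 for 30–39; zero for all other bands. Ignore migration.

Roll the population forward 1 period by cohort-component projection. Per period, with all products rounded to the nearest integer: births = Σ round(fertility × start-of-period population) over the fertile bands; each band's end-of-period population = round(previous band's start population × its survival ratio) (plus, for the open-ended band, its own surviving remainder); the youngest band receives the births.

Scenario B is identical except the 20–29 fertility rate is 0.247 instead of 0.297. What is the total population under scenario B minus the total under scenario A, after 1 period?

-39

(Bands numbered youngest = 1 to oldest = 5.)
Period 1:
Births: 770 × 0.297 = 229  |  1430 × 0.52 = 744 ⇒ total 973
Band 2: 420 × 0.954 = 401
Band 3: 520 × 0.934 = 486
Band 4: 770 × 0.961 = 740
Band 5: 1430 × 0.917 + 850 × 0.325 = 1311 + 276 = 1587
Population now: 0–9=973, 10–19=401, 20–29=486, 30–39=740, 40+=1587
Scenario A total after 1 period: 4187
Scenario B projection —
Period 1:
Births: 770 × 0.247 = 190  |  1430 × 0.52 = 744 ⇒ total 934
Band 2: 420 × 0.954 = 401
Band 3: 520 × 0.934 = 486
Band 4: 770 × 0.961 = 740
Band 5: 1430 × 0.917 + 850 × 0.325 = 1311 + 276 = 1587
Population now: 0–9=934, 10–19=401, 20–29=486, 30–39=740, 40+=1587
Scenario B total after 1 period: 4148
Difference B − A = 4148 − 4187 = -39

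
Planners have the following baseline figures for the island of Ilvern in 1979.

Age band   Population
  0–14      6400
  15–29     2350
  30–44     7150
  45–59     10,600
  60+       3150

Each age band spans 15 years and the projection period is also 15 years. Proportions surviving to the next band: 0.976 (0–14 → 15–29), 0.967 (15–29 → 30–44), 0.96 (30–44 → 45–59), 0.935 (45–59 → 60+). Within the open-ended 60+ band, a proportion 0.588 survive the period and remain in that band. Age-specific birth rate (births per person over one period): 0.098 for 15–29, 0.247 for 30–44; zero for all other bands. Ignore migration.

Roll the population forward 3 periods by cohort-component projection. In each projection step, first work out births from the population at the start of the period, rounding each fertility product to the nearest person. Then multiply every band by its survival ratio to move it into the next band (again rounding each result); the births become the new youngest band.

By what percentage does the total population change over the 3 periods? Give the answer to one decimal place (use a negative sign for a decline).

Call the bands 1 to 5, youngest first.
— Period 1 —
Births: 2350 * 0.098 = 230  |  7150 * 0.247 = 1766 — total 1996
Band 2: 6400 * 0.976 = 6246
Band 3: 2350 * 0.967 = 2272
Band 4: 7150 * 0.96 = 6864
Band 5: 10600 * 0.935 + 3150 * 0.588 = 9911 + 1852 = 11763
Population now: 0–14=1996, 15–29=6246, 30–44=2272, 45–59=6864, 60+=11763
— Period 2 —
Births: 6246 * 0.098 = 612  |  2272 * 0.247 = 561 — total 1173
Band 2: 1996 * 0.976 = 1948
Band 3: 6246 * 0.967 = 6040
Band 4: 2272 * 0.96 = 2181
Band 5: 6864 * 0.935 + 11763 * 0.588 = 6418 + 6917 = 13335
Population now: 0–14=1173, 15–29=1948, 30–44=6040, 45–59=2181, 60+=13335
— Period 3 —
Births: 1948 * 0.098 = 191  |  6040 * 0.247 = 1492 — total 1683
Band 2: 1173 * 0.976 = 1145
Band 3: 1948 * 0.967 = 1884
Band 4: 6040 * 0.96 = 5798
Band 5: 2181 * 0.935 + 13335 * 0.588 = 2039 + 7841 = 9880
Population now: 0–14=1683, 15–29=1145, 30–44=1884, 45–59=5798, 60+=9880
Total: 29650 → 20390; change = -9260; percentage change = -31.2%

-31.2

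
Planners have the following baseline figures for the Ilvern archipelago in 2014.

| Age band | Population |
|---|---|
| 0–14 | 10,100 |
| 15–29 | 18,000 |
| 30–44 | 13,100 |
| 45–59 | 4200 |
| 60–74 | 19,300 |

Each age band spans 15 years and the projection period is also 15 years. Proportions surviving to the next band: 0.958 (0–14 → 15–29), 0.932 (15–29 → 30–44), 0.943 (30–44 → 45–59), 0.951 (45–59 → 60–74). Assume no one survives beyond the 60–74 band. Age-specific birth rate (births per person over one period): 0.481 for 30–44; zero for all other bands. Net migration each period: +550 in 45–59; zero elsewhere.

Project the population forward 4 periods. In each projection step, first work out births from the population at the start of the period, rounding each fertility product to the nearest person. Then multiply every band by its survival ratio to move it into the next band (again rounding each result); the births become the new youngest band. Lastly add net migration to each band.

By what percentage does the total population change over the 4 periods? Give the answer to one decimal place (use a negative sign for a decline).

Period 1.
Births: 13100 × 0.481 = 6301
15–29: 10100 × 0.958 = 9676
30–44: 18000 × 0.932 = 16776
45–59: 13100 × 0.943 = 12353
60–74: 4200 × 0.951 = 3994
Net migration: 45–59 + 550 → 12903
→ [6301, 9676, 16776, 12903, 3994]
Period 2.
Births: 16776 × 0.481 = 8069
15–29: 6301 × 0.958 = 6036
30–44: 9676 × 0.932 = 9018
45–59: 16776 × 0.943 = 15820
60–74: 12903 × 0.951 = 12271
Net migration: 45–59 + 550 → 16370
→ [8069, 6036, 9018, 16370, 12271]
Period 3.
Births: 9018 × 0.481 = 4338
15–29: 8069 × 0.958 = 7730
30–44: 6036 × 0.932 = 5626
45–59: 9018 × 0.943 = 8504
60–74: 16370 × 0.951 = 15568
Net migration: 45–59 + 550 → 9054
→ [4338, 7730, 5626, 9054, 15568]
Period 4.
Births: 5626 × 0.481 = 2706
15–29: 4338 × 0.958 = 4156
30–44: 7730 × 0.932 = 7204
45–59: 5626 × 0.943 = 5305
60–74: 9054 × 0.951 = 8610
Net migration: 45–59 + 550 → 5855
→ [2706, 4156, 7204, 5855, 8610]
Total: 64700 → 28531; change = -36169; percentage change = -55.9%

-55.9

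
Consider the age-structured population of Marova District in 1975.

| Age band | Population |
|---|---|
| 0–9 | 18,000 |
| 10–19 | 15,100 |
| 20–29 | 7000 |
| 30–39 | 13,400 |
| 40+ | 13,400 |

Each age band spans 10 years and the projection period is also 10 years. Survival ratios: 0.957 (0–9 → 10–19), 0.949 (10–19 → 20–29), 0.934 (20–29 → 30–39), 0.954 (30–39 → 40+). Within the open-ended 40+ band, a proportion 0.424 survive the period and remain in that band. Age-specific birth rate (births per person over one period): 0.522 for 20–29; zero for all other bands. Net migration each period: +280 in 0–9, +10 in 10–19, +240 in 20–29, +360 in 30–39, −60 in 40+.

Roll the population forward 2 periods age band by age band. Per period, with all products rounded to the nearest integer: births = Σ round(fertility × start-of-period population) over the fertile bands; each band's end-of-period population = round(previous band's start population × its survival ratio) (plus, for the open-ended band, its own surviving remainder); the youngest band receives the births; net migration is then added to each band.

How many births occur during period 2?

7606

Let band 1 be 0–9 through band 5 = 40+.
Period 1:
Births: 7000 × 0.522 = 3654
Band 2: 18000 × 0.957 = 17226
Band 3: 15100 × 0.949 = 14330
Band 4: 7000 × 0.934 = 6538
Band 5: 13400 × 0.954 + 13400 × 0.424 = 12784 + 5682 = 18466
Net migration: Band 1 + 280 → 3934; Band 2 + 10 → 17236; Band 3 + 240 → 14570; Band 4 + 360 → 6898; Band 5 − 60 → 18406
Population now: 0–9=3934, 10–19=17236, 20–29=14570, 30–39=6898, 40+=18406
Period 2:
Births: 14570 × 0.522 = 7606
Band 2: 3934 × 0.957 = 3765
Band 3: 17236 × 0.949 = 16357
Band 4: 14570 × 0.934 = 13608
Band 5: 6898 × 0.954 + 18406 × 0.424 = 6581 + 7804 = 14385
Net migration: Band 1 + 280 → 7886; Band 2 + 10 → 3775; Band 3 + 240 → 16597; Band 4 + 360 → 13968; Band 5 − 60 → 14325
Population now: 0–9=7886, 10–19=3775, 20–29=16597, 30–39=13968, 40+=14325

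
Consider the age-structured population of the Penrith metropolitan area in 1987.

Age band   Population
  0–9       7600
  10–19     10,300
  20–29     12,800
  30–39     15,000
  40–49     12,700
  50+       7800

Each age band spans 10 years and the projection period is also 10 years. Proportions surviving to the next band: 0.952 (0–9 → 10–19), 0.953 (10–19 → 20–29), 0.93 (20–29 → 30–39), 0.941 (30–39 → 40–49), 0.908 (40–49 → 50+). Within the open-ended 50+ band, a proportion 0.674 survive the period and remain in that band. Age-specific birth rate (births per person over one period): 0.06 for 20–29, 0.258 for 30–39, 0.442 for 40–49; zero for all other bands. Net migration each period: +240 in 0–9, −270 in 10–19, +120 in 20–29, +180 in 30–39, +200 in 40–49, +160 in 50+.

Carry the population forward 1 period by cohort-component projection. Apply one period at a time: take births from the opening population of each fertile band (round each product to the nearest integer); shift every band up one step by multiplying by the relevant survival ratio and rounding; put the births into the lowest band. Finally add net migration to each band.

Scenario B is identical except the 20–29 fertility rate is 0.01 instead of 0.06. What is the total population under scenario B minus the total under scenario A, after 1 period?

[period 1]
Births: 12800 × 0.06 = 768 ; 15000 × 0.258 = 3870 ; 12700 × 0.442 = 5613 → 10251
10–19: 7600 × 0.952 = 7235
20–29: 10300 × 0.953 = 9816
30–39: 12800 × 0.93 = 11904
40–49: 15000 × 0.941 = 14115
50+: 12700 × 0.908 + 7800 × 0.674 = 11532 + 5257 = 16789
Net migration: 0–9 + 240 → 10491; 10–19 − 270 → 6965; 20–29 + 120 → 9936; 30–39 + 180 → 12084; 40–49 + 200 → 14315; 50+ + 160 → 16949
Population now: 0–9=10491, 10–19=6965, 20–29=9936, 30–39=12084, 40–49=14315, 50+=16949
Scenario A total after 1 period: 70740
Scenario B projection —
[period 1]
Births: 12800 × 0.01 = 128 ; 15000 × 0.258 = 3870 ; 12700 × 0.442 = 5613 → 9611
10–19: 7600 × 0.952 = 7235
20–29: 10300 × 0.953 = 9816
30–39: 12800 × 0.93 = 11904
40–49: 15000 × 0.941 = 14115
50+: 12700 × 0.908 + 7800 × 0.674 = 11532 + 5257 = 16789
Net migration: 0–9 + 240 → 9851; 10–19 − 270 → 6965; 20–29 + 120 → 9936; 30–39 + 180 → 12084; 40–49 + 200 → 14315; 50+ + 160 → 16949
Population now: 0–9=9851, 10–19=6965, 20–29=9936, 30–39=12084, 40–49=14315, 50+=16949
Scenario B total after 1 period: 70100
Difference B − A = 70100 − 70740 = -640

-640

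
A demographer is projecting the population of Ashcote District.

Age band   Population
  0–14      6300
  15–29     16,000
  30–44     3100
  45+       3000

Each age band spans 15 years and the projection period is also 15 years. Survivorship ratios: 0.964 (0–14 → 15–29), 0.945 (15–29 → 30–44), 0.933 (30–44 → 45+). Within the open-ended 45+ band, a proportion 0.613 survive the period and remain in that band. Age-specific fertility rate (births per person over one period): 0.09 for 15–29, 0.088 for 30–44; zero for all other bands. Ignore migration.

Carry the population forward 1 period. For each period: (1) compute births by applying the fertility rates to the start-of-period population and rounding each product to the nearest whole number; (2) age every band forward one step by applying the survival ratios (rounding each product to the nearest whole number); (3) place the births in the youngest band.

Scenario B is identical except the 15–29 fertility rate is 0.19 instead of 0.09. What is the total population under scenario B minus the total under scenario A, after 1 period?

1600

Call the bands 1 to 4, youngest first.
After projecting period 1:
Births: 16000 × 0.09 = 1440, 3100 × 0.088 = 273 — total 1713
Band 2: 6300 × 0.964 = 6073
Band 3: 16000 × 0.945 = 15120
Band 4: 3100 × 0.933 + 3000 × 0.613 = 2892 + 1839 = 4731
Population now: 0–14=1713, 15–29=6073, 30–44=15120, 45+=4731
Scenario A total after 1 period: 27637
Scenario B projection —
After projecting period 1:
Births: 16000 × 0.19 = 3040, 3100 × 0.088 = 273 — total 3313
Band 2: 6300 × 0.964 = 6073
Band 3: 16000 × 0.945 = 15120
Band 4: 3100 × 0.933 + 3000 × 0.613 = 2892 + 1839 = 4731
Population now: 0–14=3313, 15–29=6073, 30–44=15120, 45+=4731
Scenario B total after 1 period: 29237
Difference B − A = 29237 − 27637 = 1600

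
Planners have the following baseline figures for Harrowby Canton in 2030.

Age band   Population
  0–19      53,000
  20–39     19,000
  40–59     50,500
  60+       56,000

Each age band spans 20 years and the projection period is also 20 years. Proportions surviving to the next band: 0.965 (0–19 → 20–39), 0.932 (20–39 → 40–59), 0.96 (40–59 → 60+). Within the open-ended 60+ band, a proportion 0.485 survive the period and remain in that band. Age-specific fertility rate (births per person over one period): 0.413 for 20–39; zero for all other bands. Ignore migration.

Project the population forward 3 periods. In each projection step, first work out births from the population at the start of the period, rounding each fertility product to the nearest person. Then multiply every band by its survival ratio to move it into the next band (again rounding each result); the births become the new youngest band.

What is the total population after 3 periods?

Let band 1 be 0–19 through band 4 = 60+.
[period 1]
Births: 19000 × 0.413 = 7847
Band 2: 53000 × 0.965 = 51145
Band 3: 19000 × 0.932 = 17708
Band 4: 50500 × 0.96 + 56000 × 0.485 = 48480 + 27160 = 75640
→ [7847, 51145, 17708, 75640]
[period 2]
Births: 51145 × 0.413 = 21123
Band 2: 7847 × 0.965 = 7572
Band 3: 51145 × 0.932 = 47667
Band 4: 17708 × 0.96 + 75640 × 0.485 = 17000 + 36685 = 53685
→ [21123, 7572, 47667, 53685]
[period 3]
Births: 7572 × 0.413 = 3127
Band 2: 21123 × 0.965 = 20384
Band 3: 7572 × 0.932 = 7057
Band 4: 47667 × 0.96 + 53685 × 0.485 = 45760 + 26037 = 71797
→ [3127, 20384, 7057, 71797]
Total after period 3: 3127 + 20384 + 7057 + 71797 = 102365

102365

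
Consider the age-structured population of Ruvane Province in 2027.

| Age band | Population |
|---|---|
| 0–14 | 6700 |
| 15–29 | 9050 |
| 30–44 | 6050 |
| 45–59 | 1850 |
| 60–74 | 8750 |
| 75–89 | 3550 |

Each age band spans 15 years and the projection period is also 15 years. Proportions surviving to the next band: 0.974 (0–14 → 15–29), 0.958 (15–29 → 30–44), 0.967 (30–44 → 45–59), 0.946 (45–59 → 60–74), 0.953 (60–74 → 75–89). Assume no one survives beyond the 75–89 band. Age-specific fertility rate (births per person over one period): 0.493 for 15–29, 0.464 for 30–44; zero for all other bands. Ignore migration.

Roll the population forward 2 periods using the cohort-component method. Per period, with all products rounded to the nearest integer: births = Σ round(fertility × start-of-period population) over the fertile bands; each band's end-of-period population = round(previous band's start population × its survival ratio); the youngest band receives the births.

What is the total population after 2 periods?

36158

Numbering the bands 1..6 from youngest to oldest:
After projecting period 1:
Births: 9050 × 0.493 = 4462  |  6050 × 0.464 = 2807 → 7269
Band 2: 6700 × 0.974 = 6526
Band 3: 9050 × 0.958 = 8670
Band 4: 6050 × 0.967 = 5850
Band 5: 1850 × 0.946 = 1750
Band 6: 8750 × 0.953 = 8339
End of period: [7269, 6526, 8670, 5850, 1750, 8339]
After projecting period 2:
Births: 6526 × 0.493 = 3217  |  8670 × 0.464 = 4023 → 7240
Band 2: 7269 × 0.974 = 7080
Band 3: 6526 × 0.958 = 6252
Band 4: 8670 × 0.967 = 8384
Band 5: 5850 × 0.946 = 5534
Band 6: 1750 × 0.953 = 1668
End of period: [7240, 7080, 6252, 8384, 5534, 1668]
Total after period 2: 7240 + 7080 + 6252 + 8384 + 5534 + 1668 = 36158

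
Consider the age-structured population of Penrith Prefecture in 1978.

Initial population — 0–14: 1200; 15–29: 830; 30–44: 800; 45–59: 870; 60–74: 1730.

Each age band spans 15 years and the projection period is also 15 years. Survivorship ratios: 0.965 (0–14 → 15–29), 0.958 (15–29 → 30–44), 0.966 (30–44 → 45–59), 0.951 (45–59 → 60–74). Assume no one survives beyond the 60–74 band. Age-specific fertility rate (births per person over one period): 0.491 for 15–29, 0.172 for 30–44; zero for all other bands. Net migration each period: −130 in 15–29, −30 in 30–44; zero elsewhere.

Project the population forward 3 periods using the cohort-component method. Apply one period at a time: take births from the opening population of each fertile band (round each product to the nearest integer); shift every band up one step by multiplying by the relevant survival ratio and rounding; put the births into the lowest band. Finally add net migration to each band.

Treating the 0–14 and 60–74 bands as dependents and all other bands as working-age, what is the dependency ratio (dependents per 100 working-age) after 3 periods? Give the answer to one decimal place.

(Groups numbered youngest = 1 to oldest = 5.)
— Period 1 —
Births: 830 × 0.491 = 408  |  800 × 0.172 = 138 — total 546
Group 2: 1200 × 0.965 = 1158
Group 3: 830 × 0.958 = 795
Group 4: 800 × 0.966 = 773
Group 5: 870 × 0.951 = 827
Net migration: Group 2 − 130 → 1028; Group 3 − 30 → 765
Giving 546 / 1028 / 765 / 773 / 827.
— Period 2 —
Births: 1028 × 0.491 = 505  |  765 × 0.172 = 132 — total 637
Group 2: 546 × 0.965 = 527
Group 3: 1028 × 0.958 = 985
Group 4: 765 × 0.966 = 739
Group 5: 773 × 0.951 = 735
Net migration: Group 2 − 130 → 397; Group 3 − 30 → 955
Giving 637 / 397 / 955 / 739 / 735.
— Period 3 —
Births: 397 × 0.491 = 195  |  955 × 0.172 = 164 — total 359
Group 2: 637 × 0.965 = 615
Group 3: 397 × 0.958 = 380
Group 4: 955 × 0.966 = 923
Group 5: 739 × 0.951 = 703
Net migration: Group 2 − 130 → 485; Group 3 − 30 → 350
Giving 359 / 485 / 350 / 923 / 703.
Dependents (band 0–14 + band 60–74) = 359 + 703 = 1062; working-age = 1758; ratio = 1062/1758 × 100 = 60.4

60.4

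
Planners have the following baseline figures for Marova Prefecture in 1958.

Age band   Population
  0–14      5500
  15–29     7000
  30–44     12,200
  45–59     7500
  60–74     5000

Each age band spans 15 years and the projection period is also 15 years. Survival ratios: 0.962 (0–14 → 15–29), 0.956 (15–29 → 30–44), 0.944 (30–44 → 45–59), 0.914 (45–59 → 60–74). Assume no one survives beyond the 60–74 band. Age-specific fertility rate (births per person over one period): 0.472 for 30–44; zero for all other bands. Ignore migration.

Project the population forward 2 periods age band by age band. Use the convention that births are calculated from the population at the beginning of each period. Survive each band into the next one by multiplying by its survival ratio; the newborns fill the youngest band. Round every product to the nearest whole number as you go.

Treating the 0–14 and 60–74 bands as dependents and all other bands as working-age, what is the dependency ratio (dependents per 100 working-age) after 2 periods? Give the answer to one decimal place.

80.9

Period 1.
Births: 12200 × 0.472 = 5758
15–29: 5500 × 0.962 = 5291
30–44: 7000 × 0.956 = 6692
45–59: 12200 × 0.944 = 11517
60–74: 7500 × 0.914 = 6855
End of period: [5758, 5291, 6692, 11517, 6855]
Period 2.
Births: 6692 × 0.472 = 3159
15–29: 5758 × 0.962 = 5539
30–44: 5291 × 0.956 = 5058
45–59: 6692 × 0.944 = 6317
60–74: 11517 × 0.914 = 10527
End of period: [3159, 5539, 5058, 6317, 10527]
Dependents (band 0–14 + band 60–74) = 3159 + 10527 = 13686; working-age = 16914; ratio = 13686/16914 × 100 = 80.9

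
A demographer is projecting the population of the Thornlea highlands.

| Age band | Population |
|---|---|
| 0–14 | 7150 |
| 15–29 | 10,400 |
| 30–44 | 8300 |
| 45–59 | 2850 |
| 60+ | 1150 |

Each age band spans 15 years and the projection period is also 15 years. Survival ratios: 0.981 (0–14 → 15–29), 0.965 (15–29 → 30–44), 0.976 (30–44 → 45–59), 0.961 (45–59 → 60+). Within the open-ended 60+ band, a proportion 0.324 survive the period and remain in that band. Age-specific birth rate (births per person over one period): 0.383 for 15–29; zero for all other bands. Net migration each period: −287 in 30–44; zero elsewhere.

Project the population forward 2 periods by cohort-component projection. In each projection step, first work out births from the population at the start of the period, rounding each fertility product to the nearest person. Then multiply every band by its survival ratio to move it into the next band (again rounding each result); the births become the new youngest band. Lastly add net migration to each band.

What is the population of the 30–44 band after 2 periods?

Numbering the groups 1..5 from youngest to oldest:
After projecting period 1:
Births: 10400 × 0.383 = 3983
Group 2: 7150 × 0.981 = 7014
Group 3: 10400 × 0.965 = 10036
Group 4: 8300 × 0.976 = 8101
Group 5: 2850 × 0.961 + 1150 × 0.324 = 2739 + 373 = 3112
Net migration: Group 3 − 287 → 9749
Population now: 0–14=3983, 15–29=7014, 30–44=9749, 45–59=8101, 60+=3112
After projecting period 2:
Births: 7014 × 0.383 = 2686
Group 2: 3983 × 0.981 = 3907
Group 3: 7014 × 0.965 = 6769
Group 4: 9749 × 0.976 = 9515
Group 5: 8101 × 0.961 + 3112 × 0.324 = 7785 + 1008 = 8793
Net migration: Group 3 − 287 → 6482
Population now: 0–14=2686, 15–29=3907, 30–44=6482, 45–59=9515, 60+=8793

6482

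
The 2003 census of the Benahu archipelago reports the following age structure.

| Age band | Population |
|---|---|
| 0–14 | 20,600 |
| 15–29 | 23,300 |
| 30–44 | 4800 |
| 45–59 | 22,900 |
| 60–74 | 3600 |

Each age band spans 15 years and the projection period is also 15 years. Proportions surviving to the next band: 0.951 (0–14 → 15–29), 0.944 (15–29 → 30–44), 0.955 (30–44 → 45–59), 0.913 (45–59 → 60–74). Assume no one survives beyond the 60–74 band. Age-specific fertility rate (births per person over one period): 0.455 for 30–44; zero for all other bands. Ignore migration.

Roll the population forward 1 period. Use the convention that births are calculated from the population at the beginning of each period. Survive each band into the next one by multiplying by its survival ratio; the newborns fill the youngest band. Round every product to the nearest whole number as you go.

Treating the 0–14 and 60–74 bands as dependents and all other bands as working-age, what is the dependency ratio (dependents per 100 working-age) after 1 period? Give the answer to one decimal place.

50.0

Call the groups 1 to 5, youngest first.
Period 1:
Births: 4800 × 0.455 = 2184
Group 2: 20600 × 0.951 = 19591
Group 3: 23300 × 0.944 = 21995
Group 4: 4800 × 0.955 = 4584
Group 5: 22900 × 0.913 = 20908
→ [2184, 19591, 21995, 4584, 20908]
Dependents (band 0–14 + band 60–74) = 2184 + 20908 = 23092; working-age = 46170; ratio = 23092/46170 × 100 = 50.0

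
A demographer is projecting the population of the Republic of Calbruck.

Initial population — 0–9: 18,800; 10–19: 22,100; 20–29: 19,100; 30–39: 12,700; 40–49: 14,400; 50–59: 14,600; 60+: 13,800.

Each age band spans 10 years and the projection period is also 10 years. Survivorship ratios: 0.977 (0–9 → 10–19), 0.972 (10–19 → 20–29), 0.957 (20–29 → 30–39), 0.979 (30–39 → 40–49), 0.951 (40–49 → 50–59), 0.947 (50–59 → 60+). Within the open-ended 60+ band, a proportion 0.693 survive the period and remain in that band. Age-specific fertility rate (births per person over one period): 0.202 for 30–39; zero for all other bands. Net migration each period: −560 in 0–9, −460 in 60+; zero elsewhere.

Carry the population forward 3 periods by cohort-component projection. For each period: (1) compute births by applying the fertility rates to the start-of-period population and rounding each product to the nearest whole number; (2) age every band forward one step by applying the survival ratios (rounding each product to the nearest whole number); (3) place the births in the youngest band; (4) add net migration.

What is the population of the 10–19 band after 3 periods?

3060

Numbering the groups 1..7 from youngest to oldest:
Period 1:
Births: 12700 × 0.202 = 2565
Group 2: 18800 × 0.977 = 18368
Group 3: 22100 × 0.972 = 21481
Group 4: 19100 × 0.957 = 18279
Group 5: 12700 × 0.979 = 12433
Group 6: 14400 × 0.951 = 13694
Group 7: 14600 × 0.947 + 13800 × 0.693 = 13826 + 9563 = 23389
Net migration: Group 1 − 560 → 2005; Group 7 − 460 → 22929
Population now: 0–9=2005, 10–19=18368, 20–29=21481, 30–39=18279, 40–49=12433, 50–59=13694, 60+=22929
Period 2:
Births: 18279 × 0.202 = 3692
Group 2: 2005 × 0.977 = 1959
Group 3: 18368 × 0.972 = 17854
Group 4: 21481 × 0.957 = 20557
Group 5: 18279 × 0.979 = 17895
Group 6: 12433 × 0.951 = 11824
Group 7: 13694 × 0.947 + 22929 × 0.693 = 12968 + 15890 = 28858
Net migration: Group 1 − 560 → 3132; Group 7 − 460 → 28398
Population now: 0–9=3132, 10–19=1959, 20–29=17854, 30–39=20557, 40–49=17895, 50–59=11824, 60+=28398
Period 3:
Births: 20557 × 0.202 = 4153
Group 2: 3132 × 0.977 = 3060
Group 3: 1959 × 0.972 = 1904
Group 4: 17854 × 0.957 = 17086
Group 5: 20557 × 0.979 = 20125
Group 6: 17895 × 0.951 = 17018
Group 7: 11824 × 0.947 + 28398 × 0.693 = 11197 + 19680 = 30877
Net migration: Group 1 − 560 → 3593; Group 7 − 460 → 30417
Population now: 0–9=3593, 10–19=3060, 20–29=1904, 30–39=17086, 40–49=20125, 50–59=17018, 60+=30417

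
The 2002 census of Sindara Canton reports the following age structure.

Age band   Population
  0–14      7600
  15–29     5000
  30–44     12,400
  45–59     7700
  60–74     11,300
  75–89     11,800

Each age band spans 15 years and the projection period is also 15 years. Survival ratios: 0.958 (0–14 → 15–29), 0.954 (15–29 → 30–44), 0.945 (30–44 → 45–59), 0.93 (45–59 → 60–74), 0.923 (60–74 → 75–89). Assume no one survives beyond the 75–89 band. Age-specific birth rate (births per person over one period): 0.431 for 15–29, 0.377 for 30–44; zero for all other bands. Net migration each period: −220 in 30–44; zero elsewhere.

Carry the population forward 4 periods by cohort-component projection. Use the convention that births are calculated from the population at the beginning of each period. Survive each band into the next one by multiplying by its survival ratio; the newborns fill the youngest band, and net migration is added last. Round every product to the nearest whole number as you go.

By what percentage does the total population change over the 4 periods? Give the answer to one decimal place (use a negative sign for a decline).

-48.2

After projecting period 1:
Births: 5000 * 0.431 = 2155, 12400 * 0.377 = 4675 — total 6830
15–29: 7600 * 0.958 = 7281
30–44: 5000 * 0.954 = 4770
45–59: 12400 * 0.945 = 11718
60–74: 7700 * 0.93 = 7161
75–89: 11300 * 0.923 = 10430
Net migration: 30–44 − 220 → 4550
→ [6830, 7281, 4550, 11718, 7161, 10430]
After projecting period 2:
Births: 7281 * 0.431 = 3138, 4550 * 0.377 = 1715 — total 4853
15–29: 6830 * 0.958 = 6543
30–44: 7281 * 0.954 = 6946
45–59: 4550 * 0.945 = 4300
60–74: 11718 * 0.93 = 10898
75–89: 7161 * 0.923 = 6610
Net migration: 30–44 − 220 → 6726
→ [4853, 6543, 6726, 4300, 10898, 6610]
After projecting period 3:
Births: 6543 * 0.431 = 2820, 6726 * 0.377 = 2536 — total 5356
15–29: 4853 * 0.958 = 4649
30–44: 6543 * 0.954 = 6242
45–59: 6726 * 0.945 = 6356
60–74: 4300 * 0.93 = 3999
75–89: 10898 * 0.923 = 10059
Net migration: 30–44 − 220 → 6022
→ [5356, 4649, 6022, 6356, 3999, 10059]
After projecting period 4:
Births: 4649 * 0.431 = 2004, 6022 * 0.377 = 2270 — total 4274
15–29: 5356 * 0.958 = 5131
30–44: 4649 * 0.954 = 4435
45–59: 6022 * 0.945 = 5691
60–74: 6356 * 0.93 = 5911
75–89: 3999 * 0.923 = 3691
Net migration: 30–44 − 220 → 4215
→ [4274, 5131, 4215, 5691, 5911, 3691]
Total: 55800 → 28913; change = -26887; percentage change = -48.2%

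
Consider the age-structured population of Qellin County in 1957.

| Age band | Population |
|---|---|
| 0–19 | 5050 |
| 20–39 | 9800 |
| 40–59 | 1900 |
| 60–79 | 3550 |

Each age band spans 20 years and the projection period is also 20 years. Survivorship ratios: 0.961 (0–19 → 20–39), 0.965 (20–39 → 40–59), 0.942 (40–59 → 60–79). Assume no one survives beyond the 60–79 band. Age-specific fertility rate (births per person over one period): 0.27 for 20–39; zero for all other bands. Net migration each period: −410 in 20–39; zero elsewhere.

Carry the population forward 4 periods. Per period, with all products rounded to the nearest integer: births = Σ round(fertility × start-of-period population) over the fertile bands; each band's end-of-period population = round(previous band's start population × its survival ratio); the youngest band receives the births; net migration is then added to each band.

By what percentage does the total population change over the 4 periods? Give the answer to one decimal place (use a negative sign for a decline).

-85.2

[period 1]
Births: 9800 * 0.27 = 2646
20–39: 5050 * 0.961 = 4853
40–59: 9800 * 0.965 = 9457
60–79: 1900 * 0.942 = 1790
Net migration: 20–39 − 410 → 4443
Population now: 0–19=2646, 20–39=4443, 40–59=9457, 60–79=1790
[period 2]
Births: 4443 * 0.27 = 1200
20–39: 2646 * 0.961 = 2543
40–59: 4443 * 0.965 = 4287
60–79: 9457 * 0.942 = 8908
Net migration: 20–39 − 410 → 2133
Population now: 0–19=1200, 20–39=2133, 40–59=4287, 60–79=8908
[period 3]
Births: 2133 * 0.27 = 576
20–39: 1200 * 0.961 = 1153
40–59: 2133 * 0.965 = 2058
60–79: 4287 * 0.942 = 4038
Net migration: 20–39 − 410 → 743
Population now: 0–19=576, 20–39=743, 40–59=2058, 60–79=4038
[period 4]
Births: 743 * 0.27 = 201
20–39: 576 * 0.961 = 554
40–59: 743 * 0.965 = 717
60–79: 2058 * 0.942 = 1939
Net migration: 20–39 − 410 → 144
Population now: 0–19=201, 20–39=144, 40–59=717, 60–79=1939
Total: 20300 → 3001; change = -17299; percentage change = -85.2%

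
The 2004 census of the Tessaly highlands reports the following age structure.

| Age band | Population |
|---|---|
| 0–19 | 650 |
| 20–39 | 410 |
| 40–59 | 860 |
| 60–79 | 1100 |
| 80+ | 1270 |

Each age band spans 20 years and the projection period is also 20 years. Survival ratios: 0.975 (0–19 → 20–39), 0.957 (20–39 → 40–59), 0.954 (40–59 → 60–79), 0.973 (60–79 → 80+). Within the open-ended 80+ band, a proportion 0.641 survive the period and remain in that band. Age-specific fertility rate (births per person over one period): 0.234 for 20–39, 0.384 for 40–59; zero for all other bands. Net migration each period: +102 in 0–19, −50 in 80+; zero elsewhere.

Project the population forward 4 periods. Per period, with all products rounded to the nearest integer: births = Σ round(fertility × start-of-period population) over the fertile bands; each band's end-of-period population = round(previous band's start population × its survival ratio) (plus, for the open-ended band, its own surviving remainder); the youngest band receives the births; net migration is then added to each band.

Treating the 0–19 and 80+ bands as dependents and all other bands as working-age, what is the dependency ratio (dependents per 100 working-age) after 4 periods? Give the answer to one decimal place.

146.4

After projecting period 1:
Births: 410 * 0.234 = 96 ; 860 * 0.384 = 330 — total 426
20–39: 650 * 0.975 = 634
40–59: 410 * 0.957 = 392
60–79: 860 * 0.954 = 820
80+: 1100 * 0.973 + 1270 * 0.641 = 1070 + 814 = 1884
Net migration: 0–19 + 102 → 528; 80+ − 50 → 1834
End of period: [528, 634, 392, 820, 1834]
After projecting period 2:
Births: 634 * 0.234 = 148 ; 392 * 0.384 = 151 — total 299
20–39: 528 * 0.975 = 515
40–59: 634 * 0.957 = 607
60–79: 392 * 0.954 = 374
80+: 820 * 0.973 + 1834 * 0.641 = 798 + 1176 = 1974
Net migration: 0–19 + 102 → 401; 80+ − 50 → 1924
End of period: [401, 515, 607, 374, 1924]
After projecting period 3:
Births: 515 * 0.234 = 121 ; 607 * 0.384 = 233 — total 354
20–39: 401 * 0.975 = 391
40–59: 515 * 0.957 = 493
60–79: 607 * 0.954 = 579
80+: 374 * 0.973 + 1924 * 0.641 = 364 + 1233 = 1597
Net migration: 0–19 + 102 → 456; 80+ − 50 → 1547
End of period: [456, 391, 493, 579, 1547]
After projecting period 4:
Births: 391 * 0.234 = 91 ; 493 * 0.384 = 189 — total 280
20–39: 456 * 0.975 = 445
40–59: 391 * 0.957 = 374
60–79: 493 * 0.954 = 470
80+: 579 * 0.973 + 1547 * 0.641 = 563 + 992 = 1555
Net migration: 0–19 + 102 → 382; 80+ − 50 → 1505
End of period: [382, 445, 374, 470, 1505]
Dependents (band 0–19 + band 80+) = 382 + 1505 = 1887; working-age = 1289; ratio = 1887/1289 × 100 = 146.4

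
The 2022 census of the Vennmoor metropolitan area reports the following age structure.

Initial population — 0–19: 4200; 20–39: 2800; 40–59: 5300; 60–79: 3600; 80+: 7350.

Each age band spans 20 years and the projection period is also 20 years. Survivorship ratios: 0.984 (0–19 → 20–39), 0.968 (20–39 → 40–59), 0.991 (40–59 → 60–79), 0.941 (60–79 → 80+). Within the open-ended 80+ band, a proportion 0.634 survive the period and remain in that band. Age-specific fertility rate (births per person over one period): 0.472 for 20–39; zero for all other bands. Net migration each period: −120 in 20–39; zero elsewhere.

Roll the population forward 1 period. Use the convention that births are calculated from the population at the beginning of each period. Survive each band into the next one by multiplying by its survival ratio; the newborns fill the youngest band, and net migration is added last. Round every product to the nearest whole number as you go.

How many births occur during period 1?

1322

Period 1.
Births: 2800 × 0.472 = 1322
20–39: 4200 × 0.984 = 4133
40–59: 2800 × 0.968 = 2710
60–79: 5300 × 0.991 = 5252
80+: 3600 × 0.941 + 7350 × 0.634 = 3388 + 4660 = 8048
Net migration: 20–39 − 120 → 4013
→ [1322, 4013, 2710, 5252, 8048]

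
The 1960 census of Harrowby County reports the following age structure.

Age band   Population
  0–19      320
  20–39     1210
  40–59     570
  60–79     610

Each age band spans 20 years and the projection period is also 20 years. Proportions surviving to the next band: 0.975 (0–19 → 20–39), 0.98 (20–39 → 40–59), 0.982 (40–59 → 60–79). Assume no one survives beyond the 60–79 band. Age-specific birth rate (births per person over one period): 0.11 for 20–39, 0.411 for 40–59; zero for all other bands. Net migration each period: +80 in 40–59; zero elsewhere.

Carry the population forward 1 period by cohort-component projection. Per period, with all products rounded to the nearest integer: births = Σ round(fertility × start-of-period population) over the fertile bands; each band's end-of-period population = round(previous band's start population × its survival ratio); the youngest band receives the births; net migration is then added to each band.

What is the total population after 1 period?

Call the groups 1 to 4, youngest first.
After projecting period 1:
Births: 1210 × 0.11 = 133 ; 570 × 0.411 = 234 → 367
Group 2: 320 × 0.975 = 312
Group 3: 1210 × 0.98 = 1186
Group 4: 570 × 0.982 = 560
Net migration: Group 3 + 80 → 1266
→ [367, 312, 1266, 560]
Total after period 1: 367 + 312 + 1266 + 560 = 2505

2505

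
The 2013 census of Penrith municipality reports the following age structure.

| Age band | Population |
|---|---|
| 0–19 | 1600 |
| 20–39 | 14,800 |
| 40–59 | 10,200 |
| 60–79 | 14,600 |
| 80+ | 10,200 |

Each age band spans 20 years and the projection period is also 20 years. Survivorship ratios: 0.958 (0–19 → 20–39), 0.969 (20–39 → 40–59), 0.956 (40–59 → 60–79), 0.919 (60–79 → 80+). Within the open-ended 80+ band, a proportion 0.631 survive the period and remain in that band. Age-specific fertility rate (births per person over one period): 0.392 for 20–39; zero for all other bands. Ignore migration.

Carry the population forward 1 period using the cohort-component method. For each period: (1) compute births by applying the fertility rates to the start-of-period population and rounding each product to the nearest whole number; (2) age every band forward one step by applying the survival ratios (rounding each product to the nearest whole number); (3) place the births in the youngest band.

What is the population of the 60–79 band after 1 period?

9751

Period 1:
Births: 14800 * 0.392 = 5802
20–39: 1600 * 0.958 = 1533
40–59: 14800 * 0.969 = 14341
60–79: 10200 * 0.956 = 9751
80+: 14600 * 0.919 + 10200 * 0.631 = 13417 + 6436 = 19853
End of period: [5802, 1533, 14341, 9751, 19853]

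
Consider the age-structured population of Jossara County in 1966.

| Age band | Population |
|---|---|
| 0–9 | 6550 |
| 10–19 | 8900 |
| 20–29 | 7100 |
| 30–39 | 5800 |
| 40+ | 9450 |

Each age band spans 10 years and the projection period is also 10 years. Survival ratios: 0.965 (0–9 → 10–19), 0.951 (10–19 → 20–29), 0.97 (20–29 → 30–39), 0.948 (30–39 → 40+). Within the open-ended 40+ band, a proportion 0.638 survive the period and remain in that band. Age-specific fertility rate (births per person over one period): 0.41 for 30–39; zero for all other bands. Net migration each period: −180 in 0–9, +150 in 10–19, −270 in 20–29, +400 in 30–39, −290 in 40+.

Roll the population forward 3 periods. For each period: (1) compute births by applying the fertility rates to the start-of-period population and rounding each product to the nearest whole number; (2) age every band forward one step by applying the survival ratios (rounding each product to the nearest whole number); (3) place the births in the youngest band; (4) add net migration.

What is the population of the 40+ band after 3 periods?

Period 1:
Births: 5800 * 0.41 = 2378
10–19: 6550 * 0.965 = 6321
20–29: 8900 * 0.951 = 8464
30–39: 7100 * 0.97 = 6887
40+: 5800 * 0.948 + 9450 * 0.638 = 5498 + 6029 = 11527
Net migration: 0–9 − 180 → 2198; 10–19 + 150 → 6471; 20–29 − 270 → 8194; 30–39 + 400 → 7287; 40+ − 290 → 11237
Giving 2198 / 6471 / 8194 / 7287 / 11237.
Period 2:
Births: 7287 * 0.41 = 2988
10–19: 2198 * 0.965 = 2121
20–29: 6471 * 0.951 = 6154
30–39: 8194 * 0.97 = 7948
40+: 7287 * 0.948 + 11237 * 0.638 = 6908 + 7169 = 14077
Net migration: 0–9 − 180 → 2808; 10–19 + 150 → 2271; 20–29 − 270 → 5884; 30–39 + 400 → 8348; 40+ − 290 → 13787
Giving 2808 / 2271 / 5884 / 8348 / 13787.
Period 3:
Births: 8348 * 0.41 = 3423
10–19: 2808 * 0.965 = 2710
20–29: 2271 * 0.951 = 2160
30–39: 5884 * 0.97 = 5707
40+: 8348 * 0.948 + 13787 * 0.638 = 7914 + 8796 = 16710
Net migration: 0–9 − 180 → 3243; 10–19 + 150 → 2860; 20–29 − 270 → 1890; 30–39 + 400 → 6107; 40+ − 290 → 16420
Giving 3243 / 2860 / 1890 / 6107 / 16420.

16420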